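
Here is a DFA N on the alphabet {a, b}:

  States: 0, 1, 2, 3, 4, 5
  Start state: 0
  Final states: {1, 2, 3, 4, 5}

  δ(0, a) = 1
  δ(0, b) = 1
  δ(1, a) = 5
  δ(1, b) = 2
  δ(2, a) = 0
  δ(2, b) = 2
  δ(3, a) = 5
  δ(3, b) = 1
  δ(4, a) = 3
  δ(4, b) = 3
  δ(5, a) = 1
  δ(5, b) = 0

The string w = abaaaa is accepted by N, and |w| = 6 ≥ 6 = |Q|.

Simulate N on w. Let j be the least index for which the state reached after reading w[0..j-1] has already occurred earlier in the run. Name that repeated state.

0

Run of N on w = a b a a a a:
  step 0: 0  (start)
  step 1: 1  (read a: 0→1)
  step 2: 2  (read b: 1→2)
  step 3: 0  (read a: 2→0)   ← first repeat (0 seen earlier)
  step 4: 1  (read a: 0→1)
  step 5: 5  (read a: 1→5)
  step 6: 1  (read a: 5→1)

The earliest repeat is at step j = 3: N is in 0, which it already visited at step i = 0.
With |Q| = 6, pigeonhole forces a state repeat no later than step 6; the substring read between the first and second visits to that state can be pumped.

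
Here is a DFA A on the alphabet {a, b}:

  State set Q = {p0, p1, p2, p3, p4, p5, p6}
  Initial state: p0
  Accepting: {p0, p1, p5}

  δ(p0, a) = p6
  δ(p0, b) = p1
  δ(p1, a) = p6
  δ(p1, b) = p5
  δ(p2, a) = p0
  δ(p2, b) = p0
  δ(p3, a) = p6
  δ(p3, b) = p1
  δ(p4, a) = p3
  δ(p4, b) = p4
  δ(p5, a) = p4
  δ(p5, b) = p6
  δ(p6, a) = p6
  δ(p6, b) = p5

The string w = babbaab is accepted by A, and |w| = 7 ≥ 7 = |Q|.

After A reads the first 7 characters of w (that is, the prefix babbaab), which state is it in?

p5

Run of A on the first 7 characters of w = b a b b a a b:
  step 0: p0  (start)
  step 1: p1  (read b: p0→p1)
  step 2: p6  (read a: p1→p6)
  step 3: p5  (read b: p6→p5)
  step 4: p6  (read b: p5→p6)
  step 5: p6  (read a: p6→p6)
  step 6: p6  (read a: p6→p6)
  step 7: p5  (read b: p6→p5)

After reading 7 characters, A is in state p5.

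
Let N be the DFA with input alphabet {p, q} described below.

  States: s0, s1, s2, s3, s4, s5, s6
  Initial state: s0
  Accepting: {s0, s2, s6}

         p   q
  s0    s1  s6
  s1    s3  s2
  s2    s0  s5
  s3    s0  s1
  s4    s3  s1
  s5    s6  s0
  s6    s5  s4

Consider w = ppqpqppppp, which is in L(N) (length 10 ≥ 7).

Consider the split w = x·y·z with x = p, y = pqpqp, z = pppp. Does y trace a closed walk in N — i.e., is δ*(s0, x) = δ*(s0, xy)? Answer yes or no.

no

State sequence: s0 -p-> s1 -p-> s3 -q-> s1 -p-> s3 -q-> s1 -p-> s3

After x (step 1): s1. After xy (step 6): s3.
They differ (s1 ≠ s3), so y is not a cycle from the state after x; this split is not the one the pumping-lemma construction produces, and pumping y need not keep the string in L(N).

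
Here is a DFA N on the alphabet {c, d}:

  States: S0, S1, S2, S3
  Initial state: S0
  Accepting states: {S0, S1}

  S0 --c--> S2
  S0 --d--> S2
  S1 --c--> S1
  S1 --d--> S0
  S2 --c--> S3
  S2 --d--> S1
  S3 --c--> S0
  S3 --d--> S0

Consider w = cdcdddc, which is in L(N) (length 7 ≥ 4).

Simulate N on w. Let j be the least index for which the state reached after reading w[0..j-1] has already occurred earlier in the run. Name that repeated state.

State sequence: S0 -c-> S2 -d-> S1 -c-> S1 -d-> S0 -d-> S2 -d-> S1 -c-> S1
First repeat at step 3: S1 was already visited.

The earliest repeat is at step j = 3: N is in S1, which it already visited at step i = 2.

S1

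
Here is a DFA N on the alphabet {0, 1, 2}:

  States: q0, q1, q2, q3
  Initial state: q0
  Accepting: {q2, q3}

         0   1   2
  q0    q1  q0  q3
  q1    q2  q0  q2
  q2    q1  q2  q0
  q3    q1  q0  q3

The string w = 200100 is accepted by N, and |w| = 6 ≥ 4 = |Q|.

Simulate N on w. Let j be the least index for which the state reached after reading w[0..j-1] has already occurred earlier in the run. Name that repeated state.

q2

Run of N on w = 2 0 0 1 0 0:
  step 0: q0  (start)
  step 1: q3  (read 2: q0→q3)
  step 2: q1  (read 0: q3→q1)
  step 3: q2  (read 0: q1→q2)
  step 4: q2  (read 1: q2→q2)   ← first repeat (q2 seen earlier)
  step 5: q1  (read 0: q2→q1)
  step 6: q2  (read 0: q1→q2)

The earliest repeat is at step j = 4: N is in q2, which it already visited at step i = 3.
Pumping length from the standard proof: p = 4 (the number of states). The repeated state found above gives |xy| = j ≤ 4 and |y| = j − i ≥ 1.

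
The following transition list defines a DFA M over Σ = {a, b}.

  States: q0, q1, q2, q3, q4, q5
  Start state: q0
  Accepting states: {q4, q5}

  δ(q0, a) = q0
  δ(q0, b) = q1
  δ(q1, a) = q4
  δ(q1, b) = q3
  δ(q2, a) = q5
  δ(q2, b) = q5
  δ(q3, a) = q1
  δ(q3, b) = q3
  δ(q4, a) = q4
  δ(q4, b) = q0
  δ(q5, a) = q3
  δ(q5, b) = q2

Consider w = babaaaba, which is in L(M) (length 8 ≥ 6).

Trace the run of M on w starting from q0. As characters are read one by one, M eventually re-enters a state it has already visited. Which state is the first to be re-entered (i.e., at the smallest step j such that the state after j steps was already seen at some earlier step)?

q0

State sequence: q0 -b-> q1 -a-> q4 -b-> q0 -a-> q0 -a-> q0 -a-> q0 -b-> q1 -a-> q4
First repeat at step 3: q0 was already visited.

The earliest repeat is at step j = 3: M is in q0, which it already visited at step i = 0.
Since M has 6 states, any run of length ≥ 6 visits 6+1 states, so by pigeonhole some state repeats within the first 6 steps — that repeat gives the pumpable loop.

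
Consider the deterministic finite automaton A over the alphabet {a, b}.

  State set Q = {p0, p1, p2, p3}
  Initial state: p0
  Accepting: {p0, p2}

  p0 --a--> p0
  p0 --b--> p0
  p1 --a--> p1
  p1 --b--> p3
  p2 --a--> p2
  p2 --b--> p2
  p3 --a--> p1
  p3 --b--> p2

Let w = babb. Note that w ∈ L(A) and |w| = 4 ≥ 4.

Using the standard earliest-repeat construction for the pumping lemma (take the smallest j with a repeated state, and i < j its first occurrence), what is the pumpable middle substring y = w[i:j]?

Run of A on w = b a b b:
  step 0: p0  (start)
  step 1: p0  (read b: p0→p0)   ← first repeat (p0 seen earlier)
  step 2: p0  (read a: p0→p0)
  step 3: p0  (read b: p0→p0)
  step 4: p0  (read b: p0→p0)

So i = 0, j = 1, giving x = w[0:0] = ε, y = w[0:1] = b, z = w[1:4] = abb.
Check: |xy| = 1 ≤ 4 and |y| = 1 ≥ 1. Reading y takes A from p0 back to p0, so every xyⁱz is accepted.
Since A has 4 states, any run of length ≥ 4 visits 4+1 states, so by pigeonhole some state repeats within the first 4 steps — that repeat gives the pumpable loop.

b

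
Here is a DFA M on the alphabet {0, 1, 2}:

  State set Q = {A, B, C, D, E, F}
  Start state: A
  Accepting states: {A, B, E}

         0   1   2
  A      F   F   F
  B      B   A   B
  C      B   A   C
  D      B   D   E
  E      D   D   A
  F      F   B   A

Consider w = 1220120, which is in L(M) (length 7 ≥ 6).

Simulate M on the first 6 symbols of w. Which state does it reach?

Run of M on the first 6 characters of w = 1 2 2 0 1 2:
  step 0: A  (start)
  step 1: F  (read 1: A→F)
  step 2: A  (read 2: F→A)
  step 3: F  (read 2: A→F)
  step 4: F  (read 0: F→F)
  step 5: B  (read 1: F→B)
  step 6: B  (read 2: B→B)

After reading 6 characters, M is in state B.
(This kind of state-tracing is the core of the pumping-lemma construction: with 6 states, pigeonhole forces a repeat within the first 6 steps.)

B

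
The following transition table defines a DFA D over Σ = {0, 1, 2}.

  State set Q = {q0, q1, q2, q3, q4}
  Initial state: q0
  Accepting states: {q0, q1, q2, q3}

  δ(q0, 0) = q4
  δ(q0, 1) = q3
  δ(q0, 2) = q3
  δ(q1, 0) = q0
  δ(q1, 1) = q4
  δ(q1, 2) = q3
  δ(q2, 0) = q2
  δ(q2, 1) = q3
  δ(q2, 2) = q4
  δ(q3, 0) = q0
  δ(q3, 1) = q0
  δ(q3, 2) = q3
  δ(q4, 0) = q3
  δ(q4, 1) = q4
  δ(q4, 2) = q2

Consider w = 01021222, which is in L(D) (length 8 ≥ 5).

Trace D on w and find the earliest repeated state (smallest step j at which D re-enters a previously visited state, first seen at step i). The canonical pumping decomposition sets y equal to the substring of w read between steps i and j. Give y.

1

Run of D on w = 0 1 0 2 1 2 2 2:
  step 0: q0  (start)
  step 1: q4  (read 0: q0→q4)
  step 2: q4  (read 1: q4→q4)   ← first repeat (q4 seen earlier)
  step 3: q3  (read 0: q4→q3)
  step 4: q3  (read 2: q3→q3)
  step 5: q0  (read 1: q3→q0)
  step 6: q3  (read 2: q0→q3)
  step 7: q3  (read 2: q3→q3)
  step 8: q3  (read 2: q3→q3)

So i = 1, j = 2, giving x = w[0:1] = 0, y = w[1:2] = 1, z = w[2:8] = 021222.
Check: |xy| = 2 ≤ 5 and |y| = 1 ≥ 1. Reading y takes D from q4 back to q4, so every xyⁱz is accepted.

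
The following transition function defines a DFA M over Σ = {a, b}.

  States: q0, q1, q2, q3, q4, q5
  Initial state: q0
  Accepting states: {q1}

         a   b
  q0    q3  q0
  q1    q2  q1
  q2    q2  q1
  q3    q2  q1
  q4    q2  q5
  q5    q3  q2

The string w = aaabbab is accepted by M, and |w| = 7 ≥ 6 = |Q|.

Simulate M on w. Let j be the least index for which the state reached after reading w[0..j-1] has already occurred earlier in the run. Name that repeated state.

q2

Run of M on w = a a a b b a b:
  step 0: q0  (start)
  step 1: q3  (read a: q0→q3)
  step 2: q2  (read a: q3→q2)
  step 3: q2  (read a: q2→q2)   ← first repeat (q2 seen earlier)
  step 4: q1  (read b: q2→q1)
  step 5: q1  (read b: q1→q1)
  step 6: q2  (read a: q1→q2)
  step 7: q1  (read b: q2→q1)

The earliest repeat is at step j = 3: M is in q2, which it already visited at step i = 2.
Pumping length from the standard proof: p = 6 (the number of states). The repeated state found above gives |xy| = j ≤ 6 and |y| = j − i ≥ 1.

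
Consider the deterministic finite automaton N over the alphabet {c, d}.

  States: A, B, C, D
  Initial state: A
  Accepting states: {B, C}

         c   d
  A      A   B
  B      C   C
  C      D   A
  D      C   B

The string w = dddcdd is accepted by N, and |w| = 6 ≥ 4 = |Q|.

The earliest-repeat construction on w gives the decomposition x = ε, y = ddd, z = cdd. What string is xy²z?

ddddddcdd

xy^2z = ε·ddd·ddd·cdd = ddddddcdd.
Reading y = ddd takes N from A back to A, so after x·y·y the machine is still in A, and z then leads to the accepting state C. Hence ddddddcdd ∈ L(N).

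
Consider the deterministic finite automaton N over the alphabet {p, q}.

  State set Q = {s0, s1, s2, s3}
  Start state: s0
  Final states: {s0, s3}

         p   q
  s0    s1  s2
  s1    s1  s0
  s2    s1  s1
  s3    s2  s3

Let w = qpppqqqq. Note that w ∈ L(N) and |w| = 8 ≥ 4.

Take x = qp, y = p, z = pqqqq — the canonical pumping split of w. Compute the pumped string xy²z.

qppppqqqq

xy^2z = qp·p·p·pqqqq = qppppqqqq.
Reading y = p takes N from s1 back to s1, so after x·y·y the machine is still in s1, and z then leads to the accepting state s0. Hence qppppqqqq ∈ L(N).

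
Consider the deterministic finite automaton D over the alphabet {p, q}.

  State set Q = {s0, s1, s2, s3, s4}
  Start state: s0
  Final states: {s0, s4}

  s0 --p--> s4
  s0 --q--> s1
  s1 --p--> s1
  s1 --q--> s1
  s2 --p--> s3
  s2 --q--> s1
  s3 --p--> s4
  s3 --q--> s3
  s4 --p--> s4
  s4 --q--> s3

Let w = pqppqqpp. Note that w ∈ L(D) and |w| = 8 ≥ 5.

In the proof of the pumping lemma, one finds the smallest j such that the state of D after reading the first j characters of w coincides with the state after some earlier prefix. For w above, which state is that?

State sequence: s0 -p-> s4 -q-> s3 -p-> s4 -p-> s4 -q-> s3 -q-> s3 -p-> s4 -p-> s4
First repeat at step 3: s4 was already visited.

The earliest repeat is at step j = 3: D is in s4, which it already visited at step i = 1.
The DFA has 5 states, so the proof of the pumping lemma guarantees a repeated state among the first 5+1 visited; the segment between the two visits is the pumpable y.

s4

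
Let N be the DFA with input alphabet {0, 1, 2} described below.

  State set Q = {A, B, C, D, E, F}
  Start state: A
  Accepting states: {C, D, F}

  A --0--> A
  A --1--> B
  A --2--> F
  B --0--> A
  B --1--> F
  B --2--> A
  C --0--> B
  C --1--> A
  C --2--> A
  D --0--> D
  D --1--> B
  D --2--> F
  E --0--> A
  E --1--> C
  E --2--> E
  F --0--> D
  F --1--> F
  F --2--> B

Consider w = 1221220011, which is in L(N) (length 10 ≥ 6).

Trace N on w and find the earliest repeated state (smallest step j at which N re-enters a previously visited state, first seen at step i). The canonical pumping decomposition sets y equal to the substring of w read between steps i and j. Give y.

Run of N on w = 1 2 2 1 2 2 0 0 1 1:
  step 0: A  (start)
  step 1: B  (read 1: A→B)
  step 2: A  (read 2: B→A)   ← first repeat (A seen earlier)
  step 3: F  (read 2: A→F)
  step 4: F  (read 1: F→F)
  step 5: B  (read 2: F→B)
  step 6: A  (read 2: B→A)
  step 7: A  (read 0: A→A)
  step 8: A  (read 0: A→A)
  step 9: B  (read 1: A→B)
  step 10: F  (read 1: B→F)

So i = 0, j = 2, giving x = w[0:0] = ε, y = w[0:2] = 12, z = w[2:10] = 21220011.
Check: |xy| = 2 ≤ 6 and |y| = 2 ≥ 1. Reading y takes N from A back to A, so every xyⁱz is accepted.
Since N has 6 states, any run of length ≥ 6 visits 6+1 states, so by pigeonhole some state repeats within the first 6 steps — that repeat gives the pumpable loop.

12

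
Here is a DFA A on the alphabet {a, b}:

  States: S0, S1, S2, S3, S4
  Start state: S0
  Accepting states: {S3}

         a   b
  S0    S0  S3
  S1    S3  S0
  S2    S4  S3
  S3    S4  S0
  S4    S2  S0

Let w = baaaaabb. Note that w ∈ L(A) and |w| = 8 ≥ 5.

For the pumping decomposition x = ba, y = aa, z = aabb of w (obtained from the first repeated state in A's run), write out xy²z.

xy^2z = ba·aa·aa·aabb = baaaaaaabb.
Reading y = aa takes A from S4 back to S4, so after x·y·y the machine is still in S4, and z then leads to the accepting state S3. Hence baaaaaaabb ∈ L(A).

baaaaaaabb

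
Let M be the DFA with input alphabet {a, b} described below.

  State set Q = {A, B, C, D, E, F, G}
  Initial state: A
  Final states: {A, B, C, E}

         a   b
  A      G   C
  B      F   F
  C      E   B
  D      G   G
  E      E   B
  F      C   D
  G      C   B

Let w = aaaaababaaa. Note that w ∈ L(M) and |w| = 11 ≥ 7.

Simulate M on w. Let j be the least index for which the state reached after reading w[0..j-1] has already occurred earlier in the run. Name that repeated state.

E

State sequence: A -a-> G -a-> C -a-> E -a-> E -a-> E -b-> B -a-> F -b-> D -a-> G -a-> C -a-> E
First repeat at step 4: E was already visited.

The earliest repeat is at step j = 4: M is in E, which it already visited at step i = 3.
Pumping length from the standard proof: p = 7 (the number of states). The repeated state found above gives |xy| = j ≤ 7 and |y| = j − i ≥ 1.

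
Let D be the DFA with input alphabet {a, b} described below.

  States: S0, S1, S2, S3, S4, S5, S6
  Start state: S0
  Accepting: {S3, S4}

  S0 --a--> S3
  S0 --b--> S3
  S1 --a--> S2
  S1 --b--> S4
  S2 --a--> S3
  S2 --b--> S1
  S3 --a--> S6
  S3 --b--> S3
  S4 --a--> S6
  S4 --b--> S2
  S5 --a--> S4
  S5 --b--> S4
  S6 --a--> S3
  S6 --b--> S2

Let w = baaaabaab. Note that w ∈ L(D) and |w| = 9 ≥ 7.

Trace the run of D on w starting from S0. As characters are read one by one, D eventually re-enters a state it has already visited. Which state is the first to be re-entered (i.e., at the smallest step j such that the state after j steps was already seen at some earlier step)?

Run of D on w = b a a a a b a a b:
  step 0: S0  (start)
  step 1: S3  (read b: S0→S3)
  step 2: S6  (read a: S3→S6)
  step 3: S3  (read a: S6→S3)   ← first repeat (S3 seen earlier)
  step 4: S6  (read a: S3→S6)
  step 5: S3  (read a: S6→S3)
  step 6: S3  (read b: S3→S3)
  step 7: S6  (read a: S3→S6)
  step 8: S3  (read a: S6→S3)
  step 9: S3  (read b: S3→S3)

The earliest repeat is at step j = 3: D is in S3, which it already visited at step i = 1.

S3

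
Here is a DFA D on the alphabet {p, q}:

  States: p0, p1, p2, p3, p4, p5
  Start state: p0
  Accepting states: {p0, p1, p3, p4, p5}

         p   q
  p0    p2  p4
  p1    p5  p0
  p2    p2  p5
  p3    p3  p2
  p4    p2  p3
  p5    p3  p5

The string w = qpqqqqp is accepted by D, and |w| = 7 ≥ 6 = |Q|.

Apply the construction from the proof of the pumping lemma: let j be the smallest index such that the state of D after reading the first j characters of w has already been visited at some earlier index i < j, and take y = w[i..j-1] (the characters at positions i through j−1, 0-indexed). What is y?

q

State sequence: p0 -q-> p4 -p-> p2 -q-> p5 -q-> p5 -q-> p5 -q-> p5 -p-> p3
First repeat at step 4: p5 was already visited.

So i = 3, j = 4, giving x = w[0:3] = qpq, y = w[3:4] = q, z = w[4:7] = qqp.
Check: |xy| = 4 ≤ 6 and |y| = 1 ≥ 1. Reading y takes D from p5 back to p5, so every xyⁱz is accepted.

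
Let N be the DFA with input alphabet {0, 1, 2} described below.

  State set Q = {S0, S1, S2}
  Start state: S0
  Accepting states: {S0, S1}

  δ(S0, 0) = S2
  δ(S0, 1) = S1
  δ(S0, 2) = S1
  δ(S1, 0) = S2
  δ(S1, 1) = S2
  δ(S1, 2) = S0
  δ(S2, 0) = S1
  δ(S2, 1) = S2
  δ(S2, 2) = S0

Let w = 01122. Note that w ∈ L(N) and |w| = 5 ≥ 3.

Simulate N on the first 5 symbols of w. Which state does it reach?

Run of N on the first 5 characters of w = 0 1 1 2 2:
  step 0: S0  (start)
  step 1: S2  (read 0: S0→S2)
  step 2: S2  (read 1: S2→S2)
  step 3: S2  (read 1: S2→S2)
  step 4: S0  (read 2: S2→S0)
  step 5: S1  (read 2: S0→S1)

After reading 5 characters, N is in state S1.
(This kind of state-tracing is the core of the pumping-lemma construction: with 3 states, pigeonhole forces a repeat within the first 3 steps.)

S1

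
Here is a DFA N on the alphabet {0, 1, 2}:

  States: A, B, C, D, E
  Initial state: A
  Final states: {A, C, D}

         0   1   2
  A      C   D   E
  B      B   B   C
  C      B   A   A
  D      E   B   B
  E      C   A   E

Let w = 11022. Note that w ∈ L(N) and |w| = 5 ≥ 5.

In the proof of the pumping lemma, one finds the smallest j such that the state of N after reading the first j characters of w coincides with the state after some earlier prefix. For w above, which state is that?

B

Run of N on w = 1 1 0 2 2:
  step 0: A  (start)
  step 1: D  (read 1: A→D)
  step 2: B  (read 1: D→B)
  step 3: B  (read 0: B→B)   ← first repeat (B seen earlier)
  step 4: C  (read 2: B→C)
  step 5: A  (read 2: C→A)

The earliest repeat is at step j = 3: N is in B, which it already visited at step i = 2.
With |Q| = 5, pigeonhole forces a state repeat no later than step 5; the substring read between the first and second visits to that state can be pumped.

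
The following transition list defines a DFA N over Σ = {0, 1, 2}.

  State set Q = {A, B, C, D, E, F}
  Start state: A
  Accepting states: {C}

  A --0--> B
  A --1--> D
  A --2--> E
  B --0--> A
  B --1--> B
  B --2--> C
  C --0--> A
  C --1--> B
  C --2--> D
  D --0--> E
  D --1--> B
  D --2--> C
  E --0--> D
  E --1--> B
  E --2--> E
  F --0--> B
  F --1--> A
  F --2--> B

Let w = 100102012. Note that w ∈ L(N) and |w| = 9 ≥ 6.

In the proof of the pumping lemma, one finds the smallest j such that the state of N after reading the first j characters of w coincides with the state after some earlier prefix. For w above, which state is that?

State sequence: A -1-> D -0-> E -0-> D -1-> B -0-> A -2-> E -0-> D -1-> B -2-> C
First repeat at step 3: D was already visited.

The earliest repeat is at step j = 3: N is in D, which it already visited at step i = 1.

D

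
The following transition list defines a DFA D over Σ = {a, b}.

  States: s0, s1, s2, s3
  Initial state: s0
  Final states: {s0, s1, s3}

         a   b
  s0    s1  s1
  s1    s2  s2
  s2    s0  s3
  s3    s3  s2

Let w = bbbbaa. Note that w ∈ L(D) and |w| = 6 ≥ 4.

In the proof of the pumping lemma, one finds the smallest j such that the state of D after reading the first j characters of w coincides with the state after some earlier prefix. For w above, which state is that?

s2

Run of D on w = b b b b a a:
  step 0: s0  (start)
  step 1: s1  (read b: s0→s1)
  step 2: s2  (read b: s1→s2)
  step 3: s3  (read b: s2→s3)
  step 4: s2  (read b: s3→s2)   ← first repeat (s2 seen earlier)
  step 5: s0  (read a: s2→s0)
  step 6: s1  (read a: s0→s1)

The earliest repeat is at step j = 4: D is in s2, which it already visited at step i = 2.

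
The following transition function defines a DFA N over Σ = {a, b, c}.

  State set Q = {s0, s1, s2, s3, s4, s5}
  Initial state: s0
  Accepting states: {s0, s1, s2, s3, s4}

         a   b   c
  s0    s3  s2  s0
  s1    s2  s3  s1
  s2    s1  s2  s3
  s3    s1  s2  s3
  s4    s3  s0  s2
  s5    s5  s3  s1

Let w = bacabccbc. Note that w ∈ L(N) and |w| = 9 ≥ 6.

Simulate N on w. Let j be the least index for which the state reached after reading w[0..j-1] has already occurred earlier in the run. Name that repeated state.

Run of N on w = b a c a b c c b c:
  step 0: s0  (start)
  step 1: s2  (read b: s0→s2)
  step 2: s1  (read a: s2→s1)
  step 3: s1  (read c: s1→s1)   ← first repeat (s1 seen earlier)
  step 4: s2  (read a: s1→s2)
  step 5: s2  (read b: s2→s2)
  step 6: s3  (read c: s2→s3)
  step 7: s3  (read c: s3→s3)
  step 8: s2  (read b: s3→s2)
  step 9: s3  (read c: s2→s3)

The earliest repeat is at step j = 3: N is in s1, which it already visited at step i = 2.

s1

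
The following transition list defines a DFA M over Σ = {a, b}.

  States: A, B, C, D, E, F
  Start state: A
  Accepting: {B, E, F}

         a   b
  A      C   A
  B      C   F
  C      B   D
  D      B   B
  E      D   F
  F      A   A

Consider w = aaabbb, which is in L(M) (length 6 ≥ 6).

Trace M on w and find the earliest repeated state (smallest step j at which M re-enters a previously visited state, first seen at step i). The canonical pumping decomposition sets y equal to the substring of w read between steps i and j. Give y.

State sequence: A -a-> C -a-> B -a-> C -b-> D -b-> B -b-> F
First repeat at step 3: C was already visited.

So i = 1, j = 3, giving x = w[0:1] = a, y = w[1:3] = aa, z = w[3:6] = bbb.
Check: |xy| = 3 ≤ 6 and |y| = 2 ≥ 1. Reading y takes M from C back to C, so every xyⁱz is accepted.
With |Q| = 6, pigeonhole forces a state repeat no later than step 6; the substring read between the first and second visits to that state can be pumped.

aa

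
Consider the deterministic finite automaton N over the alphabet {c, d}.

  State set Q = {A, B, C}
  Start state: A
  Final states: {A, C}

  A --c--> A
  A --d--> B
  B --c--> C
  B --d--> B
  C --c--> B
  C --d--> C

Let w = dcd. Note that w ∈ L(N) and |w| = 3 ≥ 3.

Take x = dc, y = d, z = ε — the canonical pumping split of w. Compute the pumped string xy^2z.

dcdd

xy^2z = dc·d·d·ε = dcdd.
Reading y = d takes N from C back to C, so after x·y·y the machine is still in C, and z then leads to the accepting state C. Hence dcdd ∈ L(N).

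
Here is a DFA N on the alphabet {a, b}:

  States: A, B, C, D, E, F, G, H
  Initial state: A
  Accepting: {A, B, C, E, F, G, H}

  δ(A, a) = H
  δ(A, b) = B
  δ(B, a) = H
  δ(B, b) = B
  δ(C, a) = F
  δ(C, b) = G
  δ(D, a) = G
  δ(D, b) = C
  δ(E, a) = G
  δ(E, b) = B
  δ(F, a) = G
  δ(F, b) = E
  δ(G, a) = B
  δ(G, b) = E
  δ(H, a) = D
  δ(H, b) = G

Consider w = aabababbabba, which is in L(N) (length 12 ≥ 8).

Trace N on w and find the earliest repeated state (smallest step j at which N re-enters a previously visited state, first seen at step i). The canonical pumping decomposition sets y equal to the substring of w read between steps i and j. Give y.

State sequence: A -a-> H -a-> D -b-> C -a-> F -b-> E -a-> G -b-> E -b-> B -a-> H -b-> G -b-> E -a-> G
First repeat at step 7: E was already visited.

So i = 5, j = 7, giving x = w[0:5] = aabab, y = w[5:7] = ab, z = w[7:12] = babba.
Check: |xy| = 7 ≤ 8 and |y| = 2 ≥ 1. Reading y takes N from E back to E, so every xyⁱz is accepted.
The DFA has 8 states, so the proof of the pumping lemma guarantees a repeated state among the first 8+1 visited; the segment between the two visits is the pumpable y.

ab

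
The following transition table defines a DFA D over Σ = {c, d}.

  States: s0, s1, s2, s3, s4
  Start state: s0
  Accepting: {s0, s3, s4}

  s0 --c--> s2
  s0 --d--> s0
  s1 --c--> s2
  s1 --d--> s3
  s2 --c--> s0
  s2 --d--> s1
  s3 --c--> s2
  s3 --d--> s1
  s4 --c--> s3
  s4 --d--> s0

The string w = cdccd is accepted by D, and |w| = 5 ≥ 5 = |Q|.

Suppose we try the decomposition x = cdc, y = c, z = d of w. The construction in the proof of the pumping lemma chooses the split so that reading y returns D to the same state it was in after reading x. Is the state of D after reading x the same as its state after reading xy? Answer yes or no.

no

Run of D on the first 4 characters of w = c d c c:
  step 0: s0  (start)
  step 1: s2  (read c: s0→s2)
  step 2: s1  (read d: s2→s1)
  step 3: s2  (read c: s1→s2)
  step 4: s0  (read c: s2→s0)

After x (step 3): s2. After xy (step 4): s0.
They differ (s2 ≠ s0), so y is not a cycle from the state after x; this split is not the one the pumping-lemma construction produces, and pumping y need not keep the string in L(D).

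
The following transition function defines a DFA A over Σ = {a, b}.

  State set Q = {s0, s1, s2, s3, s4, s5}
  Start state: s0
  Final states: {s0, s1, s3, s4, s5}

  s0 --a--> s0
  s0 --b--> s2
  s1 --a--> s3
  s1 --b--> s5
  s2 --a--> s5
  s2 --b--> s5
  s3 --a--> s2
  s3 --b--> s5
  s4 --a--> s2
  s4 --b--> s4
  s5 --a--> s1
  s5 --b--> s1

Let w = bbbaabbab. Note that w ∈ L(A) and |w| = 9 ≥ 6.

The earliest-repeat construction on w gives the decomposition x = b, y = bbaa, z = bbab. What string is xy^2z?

bbbaabbaabbab

xy^2z = b·bbaa·bbaa·bbab = bbbaabbaabbab.
Reading y = bbaa takes A from s2 back to s2, so after x·y·y the machine is still in s2, and z then leads to the accepting state s5. Hence bbbaabbaabbab ∈ L(A).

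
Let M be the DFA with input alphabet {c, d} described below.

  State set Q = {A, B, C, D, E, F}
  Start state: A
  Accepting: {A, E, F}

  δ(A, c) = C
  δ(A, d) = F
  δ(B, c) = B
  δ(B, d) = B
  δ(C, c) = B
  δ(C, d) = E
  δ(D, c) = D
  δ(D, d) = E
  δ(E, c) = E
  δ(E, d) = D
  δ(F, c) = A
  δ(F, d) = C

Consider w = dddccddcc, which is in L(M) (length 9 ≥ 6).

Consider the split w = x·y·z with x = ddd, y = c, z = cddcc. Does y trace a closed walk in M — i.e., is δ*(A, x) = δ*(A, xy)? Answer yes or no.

yes

Run of M on the first 4 characters of w = d d d c:
  step 0: A  (start)
  step 1: F  (read d: A→F)
  step 2: C  (read d: F→C)
  step 3: E  (read d: C→E)
  step 4: E  (read c: E→E)

After x (step 3): E. After xy (step 4): E.
They match, so y = c drives M around a cycle from E back to itself; pumping y any number of times keeps M in E before reading z, and xyⁱz ∈ L(M) for every i ≥ 0.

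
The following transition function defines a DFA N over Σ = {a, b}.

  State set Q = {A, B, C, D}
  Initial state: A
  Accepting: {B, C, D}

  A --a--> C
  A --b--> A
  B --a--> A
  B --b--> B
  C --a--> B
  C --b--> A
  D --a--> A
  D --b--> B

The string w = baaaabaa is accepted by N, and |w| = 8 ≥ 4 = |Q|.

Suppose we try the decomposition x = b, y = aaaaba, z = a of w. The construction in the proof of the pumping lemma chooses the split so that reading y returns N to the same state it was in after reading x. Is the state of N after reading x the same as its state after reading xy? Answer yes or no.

State sequence: A -b-> A -a-> C -a-> B -a-> A -a-> C -b-> A -a-> C

After x (step 1): A. After xy (step 7): C.
They differ (A ≠ C), so y is not a cycle from the state after x; this split is not the one the pumping-lemma construction produces, and pumping y need not keep the string in L(N).

no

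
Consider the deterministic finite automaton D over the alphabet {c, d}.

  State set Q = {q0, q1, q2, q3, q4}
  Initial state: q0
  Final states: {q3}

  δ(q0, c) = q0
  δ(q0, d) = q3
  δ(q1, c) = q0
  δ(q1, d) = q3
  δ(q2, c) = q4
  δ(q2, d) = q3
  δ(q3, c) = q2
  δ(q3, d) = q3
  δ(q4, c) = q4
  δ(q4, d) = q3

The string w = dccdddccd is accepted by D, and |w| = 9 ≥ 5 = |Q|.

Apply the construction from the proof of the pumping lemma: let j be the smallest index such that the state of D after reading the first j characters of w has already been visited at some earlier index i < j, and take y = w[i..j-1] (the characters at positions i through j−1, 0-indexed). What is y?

Run of D on w = d c c d d d c c d:
  step 0: q0  (start)
  step 1: q3  (read d: q0→q3)
  step 2: q2  (read c: q3→q2)
  step 3: q4  (read c: q2→q4)
  step 4: q3  (read d: q4→q3)   ← first repeat (q3 seen earlier)
  step 5: q3  (read d: q3→q3)
  step 6: q3  (read d: q3→q3)
  step 7: q2  (read c: q3→q2)
  step 8: q4  (read c: q2→q4)
  step 9: q3  (read d: q4→q3)

So i = 1, j = 4, giving x = w[0:1] = d, y = w[1:4] = ccd, z = w[4:9] = ddccd.
Check: |xy| = 4 ≤ 5 and |y| = 3 ≥ 1. Reading y takes D from q3 back to q3, so every xyⁱz is accepted.
The DFA has 5 states, so the proof of the pumping lemma guarantees a repeated state among the first 5+1 visited; the segment between the two visits is the pumpable y.

ccd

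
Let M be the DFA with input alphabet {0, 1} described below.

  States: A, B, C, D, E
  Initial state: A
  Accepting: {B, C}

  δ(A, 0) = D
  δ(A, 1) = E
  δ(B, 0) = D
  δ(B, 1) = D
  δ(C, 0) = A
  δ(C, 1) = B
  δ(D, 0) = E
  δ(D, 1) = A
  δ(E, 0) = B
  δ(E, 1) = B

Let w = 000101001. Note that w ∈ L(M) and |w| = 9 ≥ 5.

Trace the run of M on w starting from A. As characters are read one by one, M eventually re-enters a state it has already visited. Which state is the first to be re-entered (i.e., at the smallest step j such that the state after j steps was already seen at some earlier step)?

State sequence: A -0-> D -0-> E -0-> B -1-> D -0-> E -1-> B -0-> D -0-> E -1-> B
First repeat at step 4: D was already visited.

The earliest repeat is at step j = 4: M is in D, which it already visited at step i = 1.

D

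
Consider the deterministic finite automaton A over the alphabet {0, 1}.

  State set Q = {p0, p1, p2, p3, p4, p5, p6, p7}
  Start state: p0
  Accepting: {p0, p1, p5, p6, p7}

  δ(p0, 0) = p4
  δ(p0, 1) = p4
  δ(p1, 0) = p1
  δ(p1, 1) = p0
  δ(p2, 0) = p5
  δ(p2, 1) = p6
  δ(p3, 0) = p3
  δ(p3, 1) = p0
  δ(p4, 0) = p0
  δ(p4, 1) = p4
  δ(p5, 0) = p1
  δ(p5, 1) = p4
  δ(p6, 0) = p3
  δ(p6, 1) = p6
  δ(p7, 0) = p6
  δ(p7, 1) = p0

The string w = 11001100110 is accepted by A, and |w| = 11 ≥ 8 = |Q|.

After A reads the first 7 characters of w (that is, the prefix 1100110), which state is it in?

State sequence: p0 -1-> p4 -1-> p4 -0-> p0 -0-> p4 -1-> p4 -1-> p4 -0-> p0

After reading 7 characters, A is in state p0.
(This kind of state-tracing is the core of the pumping-lemma construction: with 8 states, pigeonhole forces a repeat within the first 8 steps.)

p0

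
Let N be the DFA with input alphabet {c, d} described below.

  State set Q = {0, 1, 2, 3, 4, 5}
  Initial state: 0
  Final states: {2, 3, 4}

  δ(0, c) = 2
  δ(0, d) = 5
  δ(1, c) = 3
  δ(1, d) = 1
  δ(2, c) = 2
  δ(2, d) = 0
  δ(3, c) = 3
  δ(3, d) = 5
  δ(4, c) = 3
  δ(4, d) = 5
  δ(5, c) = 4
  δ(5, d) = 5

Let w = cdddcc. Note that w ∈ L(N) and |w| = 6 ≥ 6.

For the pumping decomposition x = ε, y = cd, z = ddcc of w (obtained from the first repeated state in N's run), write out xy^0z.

xy⁰z = xz = ε·ddcc = ddcc.
Reading y = cd takes N from 0 back to 0, so after x the machine is still in 0, and z then leads to the accepting state 3. Hence ddcc ∈ L(N).

ddcc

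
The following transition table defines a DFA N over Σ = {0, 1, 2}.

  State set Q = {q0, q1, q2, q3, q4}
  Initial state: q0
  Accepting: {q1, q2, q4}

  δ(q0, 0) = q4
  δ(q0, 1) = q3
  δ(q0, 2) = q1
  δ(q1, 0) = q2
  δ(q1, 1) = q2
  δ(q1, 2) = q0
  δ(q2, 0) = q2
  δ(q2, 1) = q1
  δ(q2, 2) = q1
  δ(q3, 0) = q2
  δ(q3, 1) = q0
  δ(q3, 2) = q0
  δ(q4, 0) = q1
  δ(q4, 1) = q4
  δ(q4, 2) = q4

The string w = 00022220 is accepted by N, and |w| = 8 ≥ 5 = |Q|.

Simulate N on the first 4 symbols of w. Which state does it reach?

Run of N on the first 4 characters of w = 0 0 0 2:
  step 0: q0  (start)
  step 1: q4  (read 0: q0→q4)
  step 2: q1  (read 0: q4→q1)
  step 3: q2  (read 0: q1→q2)
  step 4: q1  (read 2: q2→q1)

After reading 4 characters, N is in state q1.
(This kind of state-tracing is the core of the pumping-lemma construction: with 5 states, pigeonhole forces a repeat within the first 5 steps.)

q1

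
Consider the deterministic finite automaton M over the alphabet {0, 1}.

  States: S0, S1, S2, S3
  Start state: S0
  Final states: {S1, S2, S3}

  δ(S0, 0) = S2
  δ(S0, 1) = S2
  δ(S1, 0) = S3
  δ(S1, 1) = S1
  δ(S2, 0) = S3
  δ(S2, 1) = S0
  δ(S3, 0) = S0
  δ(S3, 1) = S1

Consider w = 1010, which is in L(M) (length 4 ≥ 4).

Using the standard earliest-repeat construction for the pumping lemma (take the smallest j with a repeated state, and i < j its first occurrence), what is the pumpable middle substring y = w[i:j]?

Run of M on w = 1 0 1 0:
  step 0: S0  (start)
  step 1: S2  (read 1: S0→S2)
  step 2: S3  (read 0: S2→S3)
  step 3: S1  (read 1: S3→S1)
  step 4: S3  (read 0: S1→S3)   ← first repeat (S3 seen earlier)

So i = 2, j = 4, giving x = w[0:2] = 10, y = w[2:4] = 10, z = w[4:4] = ε.
Check: |xy| = 4 ≤ 4 and |y| = 2 ≥ 1. Reading y takes M from S3 back to S3, so every xyⁱz is accepted.
Pumping length from the standard proof: p = 4 (the number of states). The repeated state found above gives |xy| = j ≤ 4 and |y| = j − i ≥ 1.

10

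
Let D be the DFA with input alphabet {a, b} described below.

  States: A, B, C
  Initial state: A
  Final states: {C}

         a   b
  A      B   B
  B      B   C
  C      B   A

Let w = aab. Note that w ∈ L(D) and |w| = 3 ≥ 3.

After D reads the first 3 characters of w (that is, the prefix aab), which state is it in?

State sequence: A -a-> B -a-> B -b-> C

After reading 3 characters, D is in state C.

C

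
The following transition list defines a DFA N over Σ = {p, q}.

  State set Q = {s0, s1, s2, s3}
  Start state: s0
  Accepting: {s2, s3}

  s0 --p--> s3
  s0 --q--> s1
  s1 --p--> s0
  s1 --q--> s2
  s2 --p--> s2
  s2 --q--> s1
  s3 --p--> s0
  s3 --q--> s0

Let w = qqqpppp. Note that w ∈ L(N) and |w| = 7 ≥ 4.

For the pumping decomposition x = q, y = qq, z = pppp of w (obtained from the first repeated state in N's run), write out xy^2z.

qqqqqpppp

xy^2z = q·qq·qq·pppp = qqqqqpppp.
Reading y = qq takes N from s1 back to s1, so after x·y·y the machine is still in s1, and z then leads to the accepting state s3. Hence qqqqqpppp ∈ L(N).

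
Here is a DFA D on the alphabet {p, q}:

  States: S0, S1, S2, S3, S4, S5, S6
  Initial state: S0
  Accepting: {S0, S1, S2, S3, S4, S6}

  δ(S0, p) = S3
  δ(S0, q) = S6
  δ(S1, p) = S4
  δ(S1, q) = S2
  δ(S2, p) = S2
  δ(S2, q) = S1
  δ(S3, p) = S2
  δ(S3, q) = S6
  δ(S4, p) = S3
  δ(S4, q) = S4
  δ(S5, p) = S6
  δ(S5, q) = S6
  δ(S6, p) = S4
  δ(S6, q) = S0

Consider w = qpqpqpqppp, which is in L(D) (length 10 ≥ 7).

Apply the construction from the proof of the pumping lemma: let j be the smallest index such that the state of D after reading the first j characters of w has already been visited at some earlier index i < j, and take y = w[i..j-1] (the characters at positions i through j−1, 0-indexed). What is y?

Run of D on w = q p q p q p q p p p:
  step 0: S0  (start)
  step 1: S6  (read q: S0→S6)
  step 2: S4  (read p: S6→S4)
  step 3: S4  (read q: S4→S4)   ← first repeat (S4 seen earlier)
  step 4: S3  (read p: S4→S3)
  step 5: S6  (read q: S3→S6)
  step 6: S4  (read p: S6→S4)
  step 7: S4  (read q: S4→S4)
  step 8: S3  (read p: S4→S3)
  step 9: S2  (read p: S3→S2)
  step 10: S2  (read p: S2→S2)

So i = 2, j = 3, giving x = w[0:2] = qp, y = w[2:3] = q, z = w[3:10] = pqpqppp.
Check: |xy| = 3 ≤ 7 and |y| = 1 ≥ 1. Reading y takes D from S4 back to S4, so every xyⁱz is accepted.

q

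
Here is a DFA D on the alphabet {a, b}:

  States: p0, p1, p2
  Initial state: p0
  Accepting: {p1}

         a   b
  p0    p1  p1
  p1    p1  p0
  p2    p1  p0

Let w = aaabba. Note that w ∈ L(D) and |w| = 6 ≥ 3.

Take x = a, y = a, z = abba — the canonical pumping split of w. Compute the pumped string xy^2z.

aaaabba

xy^2z = a·a·a·abba = aaaabba.
Reading y = a takes D from p1 back to p1, so after x·y·y the machine is still in p1, and z then leads to the accepting state p1. Hence aaaabba ∈ L(D).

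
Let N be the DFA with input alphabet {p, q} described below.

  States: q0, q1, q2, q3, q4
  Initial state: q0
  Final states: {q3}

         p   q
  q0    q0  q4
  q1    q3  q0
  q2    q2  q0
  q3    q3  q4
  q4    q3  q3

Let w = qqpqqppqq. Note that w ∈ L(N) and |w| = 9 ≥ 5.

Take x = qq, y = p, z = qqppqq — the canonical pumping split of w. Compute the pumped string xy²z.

qqppqqppqq

xy^2z = qq·p·p·qqppqq = qqppqqppqq.
Reading y = p takes N from q3 back to q3, so after x·y·y the machine is still in q3, and z then leads to the accepting state q3. Hence qqppqqppqq ∈ L(N).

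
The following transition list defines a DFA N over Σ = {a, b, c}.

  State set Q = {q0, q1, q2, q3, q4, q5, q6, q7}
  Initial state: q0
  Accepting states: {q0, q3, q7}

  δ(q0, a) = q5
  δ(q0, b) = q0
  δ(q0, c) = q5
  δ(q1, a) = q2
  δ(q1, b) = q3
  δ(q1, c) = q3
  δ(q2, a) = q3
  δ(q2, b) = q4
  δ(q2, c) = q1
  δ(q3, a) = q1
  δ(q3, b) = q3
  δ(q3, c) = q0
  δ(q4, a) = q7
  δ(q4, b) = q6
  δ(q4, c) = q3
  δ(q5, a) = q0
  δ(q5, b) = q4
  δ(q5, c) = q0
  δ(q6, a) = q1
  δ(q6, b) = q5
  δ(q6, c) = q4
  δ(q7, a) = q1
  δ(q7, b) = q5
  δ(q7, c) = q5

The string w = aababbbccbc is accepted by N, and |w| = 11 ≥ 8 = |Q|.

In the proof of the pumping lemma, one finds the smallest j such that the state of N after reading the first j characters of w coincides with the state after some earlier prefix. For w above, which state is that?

State sequence: q0 -a-> q5 -a-> q0 -b-> q0 -a-> q5 -b-> q4 -b-> q6 -b-> q5 -c-> q0 -c-> q5 -b-> q4 -c-> q3
First repeat at step 2: q0 was already visited.

The earliest repeat is at step j = 2: N is in q0, which it already visited at step i = 0.
The DFA has 8 states, so the proof of the pumping lemma guarantees a repeated state among the first 8+1 visited; the segment between the two visits is the pumpable y.

q0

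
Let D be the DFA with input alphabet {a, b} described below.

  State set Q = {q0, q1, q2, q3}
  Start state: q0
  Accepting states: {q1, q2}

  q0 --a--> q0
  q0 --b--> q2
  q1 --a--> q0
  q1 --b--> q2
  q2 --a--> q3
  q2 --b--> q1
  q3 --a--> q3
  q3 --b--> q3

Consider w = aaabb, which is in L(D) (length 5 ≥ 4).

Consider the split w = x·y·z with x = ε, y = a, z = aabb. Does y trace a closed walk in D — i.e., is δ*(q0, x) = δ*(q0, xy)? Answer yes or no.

yes

State sequence: q0 -a-> q0

After x (step 0): q0. After xy (step 1): q0.
They match, so y = a drives D around a cycle from q0 back to itself; pumping y any number of times keeps D in q0 before reading z, and xyⁱz ∈ L(D) for every i ≥ 0.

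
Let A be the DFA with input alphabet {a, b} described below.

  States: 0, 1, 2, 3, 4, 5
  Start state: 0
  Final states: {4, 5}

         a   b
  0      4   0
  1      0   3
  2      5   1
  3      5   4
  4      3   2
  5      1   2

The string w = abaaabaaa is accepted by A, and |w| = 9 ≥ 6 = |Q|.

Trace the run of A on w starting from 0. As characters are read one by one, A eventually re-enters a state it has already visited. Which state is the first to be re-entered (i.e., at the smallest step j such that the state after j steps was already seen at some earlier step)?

State sequence: 0 -a-> 4 -b-> 2 -a-> 5 -a-> 1 -a-> 0 -b-> 0 -a-> 4 -a-> 3 -a-> 5
First repeat at step 5: 0 was already visited.

The earliest repeat is at step j = 5: A is in 0, which it already visited at step i = 0.

0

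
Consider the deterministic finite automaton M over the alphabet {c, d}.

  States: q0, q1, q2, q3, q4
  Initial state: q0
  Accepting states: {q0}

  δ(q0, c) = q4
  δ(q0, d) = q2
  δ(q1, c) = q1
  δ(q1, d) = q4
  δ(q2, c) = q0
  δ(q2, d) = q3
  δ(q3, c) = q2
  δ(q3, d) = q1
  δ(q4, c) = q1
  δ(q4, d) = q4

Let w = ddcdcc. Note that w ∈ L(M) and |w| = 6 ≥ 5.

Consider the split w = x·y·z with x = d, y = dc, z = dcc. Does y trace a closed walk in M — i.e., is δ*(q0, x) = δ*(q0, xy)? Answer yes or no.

Run of M on the first 3 characters of w = d d c:
  step 0: q0  (start)
  step 1: q2  (read d: q0→q2)
  step 2: q3  (read d: q2→q3)
  step 3: q2  (read c: q3→q2)

After x (step 1): q2. After xy (step 3): q2.
They match, so y = dc drives M around a cycle from q2 back to itself; pumping y any number of times keeps M in q2 before reading z, and xyⁱz ∈ L(M) for every i ≥ 0.

yes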